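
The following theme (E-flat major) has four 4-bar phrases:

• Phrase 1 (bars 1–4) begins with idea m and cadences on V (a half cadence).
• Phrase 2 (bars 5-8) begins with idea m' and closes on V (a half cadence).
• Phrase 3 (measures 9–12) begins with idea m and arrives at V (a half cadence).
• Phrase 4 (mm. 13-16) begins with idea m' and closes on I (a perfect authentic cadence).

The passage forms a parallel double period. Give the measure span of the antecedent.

In a double period the first pair of phrases (ending half cadence) is the large antecedent and the second pair (ending perfect authentic cadence) is the large consequent; the antecedent is measures 1–8.

measures 1–8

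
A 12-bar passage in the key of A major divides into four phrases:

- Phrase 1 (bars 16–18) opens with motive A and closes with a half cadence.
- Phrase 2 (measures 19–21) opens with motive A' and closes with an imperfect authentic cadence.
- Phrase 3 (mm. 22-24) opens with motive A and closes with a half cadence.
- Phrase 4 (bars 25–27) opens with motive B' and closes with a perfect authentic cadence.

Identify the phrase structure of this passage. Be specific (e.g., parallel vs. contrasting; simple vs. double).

parallel double period

Four phrases in two halves: the first half (bars 16–21) ends with an imperfect authentic cadence, the second (mm. 22–27) with a perfect authentic cadence — a large antecedent–consequent pair, i.e. a double period.
Phrase 3 begins with the same material as phrase 1, making it parallel.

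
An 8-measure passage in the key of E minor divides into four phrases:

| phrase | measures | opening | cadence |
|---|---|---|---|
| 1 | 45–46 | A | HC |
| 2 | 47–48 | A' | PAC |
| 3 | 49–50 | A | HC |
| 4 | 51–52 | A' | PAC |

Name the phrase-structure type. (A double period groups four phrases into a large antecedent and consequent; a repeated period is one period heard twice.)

The cadence pattern HC–PAC–HC–PAC is weak–strong twice, and phrases 3–4 restate phrases 1–2: a period heard twice, not a double period (which would end weakly at phrase 2).

repeated period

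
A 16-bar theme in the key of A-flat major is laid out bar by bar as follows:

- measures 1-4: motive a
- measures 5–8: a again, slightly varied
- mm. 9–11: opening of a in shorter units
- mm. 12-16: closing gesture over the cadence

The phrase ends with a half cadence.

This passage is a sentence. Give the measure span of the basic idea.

measures 1–4

The presentation of a sentence is the basic idea (mm. 1-4) plus its repetition (measures 5–8); the basic idea is therefore measures 1-4.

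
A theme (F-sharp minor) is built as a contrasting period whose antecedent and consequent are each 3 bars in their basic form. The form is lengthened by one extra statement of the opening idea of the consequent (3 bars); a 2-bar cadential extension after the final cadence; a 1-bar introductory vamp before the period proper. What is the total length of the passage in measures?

12 measures

Basic contrasting period: 3 + 3 = 6 bars.
6 (basic form) + 3 (extra statement) + 2 (cadential extension) + 1 (introduction) = 12.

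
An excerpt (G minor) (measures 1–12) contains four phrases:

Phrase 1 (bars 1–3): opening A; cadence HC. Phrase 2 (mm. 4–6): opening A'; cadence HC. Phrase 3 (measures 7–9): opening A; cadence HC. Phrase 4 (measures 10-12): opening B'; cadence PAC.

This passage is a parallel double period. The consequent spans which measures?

measures 7–12

In a double period the four phrases pair into a large antecedent (phrases 1–2, ending half cadence) and a large consequent (phrases 3–4, ending perfect authentic cadence). The consequent spans mm. 7-12.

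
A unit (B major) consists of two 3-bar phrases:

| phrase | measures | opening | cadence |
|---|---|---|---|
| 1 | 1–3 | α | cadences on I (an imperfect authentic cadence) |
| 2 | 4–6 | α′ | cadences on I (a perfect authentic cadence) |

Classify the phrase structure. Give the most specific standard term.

parallel period

Phrase 1 ends with an imperfect authentic cadence (weaker) and phrase 2 with a perfect authentic cadence (stronger): antecedent + consequent = a period.
The two phrases open with the same material (α / α′), so the period is parallel.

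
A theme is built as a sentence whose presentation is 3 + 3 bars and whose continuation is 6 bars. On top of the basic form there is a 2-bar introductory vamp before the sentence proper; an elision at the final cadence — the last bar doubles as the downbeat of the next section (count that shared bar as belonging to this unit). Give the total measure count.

14 measures

Basic sentence: 3 + 3 + 6 = 12 bars.
12 (basic form) + 2 (introduction) = 14.
The elision shares a bar with the next section but does not change this unit's count.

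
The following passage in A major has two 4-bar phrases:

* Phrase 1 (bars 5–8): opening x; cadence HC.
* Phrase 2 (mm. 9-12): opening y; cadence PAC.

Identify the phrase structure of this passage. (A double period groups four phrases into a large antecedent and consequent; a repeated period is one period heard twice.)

Phrase 1 ends with a half cadence (weaker) and phrase 2 with a perfect authentic cadence (stronger): antecedent + consequent = a period.
The two phrases open with different material (x / y), so the period is contrasting.

contrasting period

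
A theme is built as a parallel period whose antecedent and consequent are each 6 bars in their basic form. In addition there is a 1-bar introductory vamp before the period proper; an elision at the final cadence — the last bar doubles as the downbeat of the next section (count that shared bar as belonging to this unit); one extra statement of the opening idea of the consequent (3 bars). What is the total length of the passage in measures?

16 measures

Basic parallel period: 6 + 6 = 12 bars.
12 (basic form) + 1 (introduction) + 3 (extra statement) = 16.
The elision shares a bar with the next section but does not change this unit's count.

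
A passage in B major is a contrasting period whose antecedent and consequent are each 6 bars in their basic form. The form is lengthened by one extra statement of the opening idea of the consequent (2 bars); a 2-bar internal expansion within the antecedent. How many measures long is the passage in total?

16 measures

Basic contrasting period: 6 + 6 = 12 bars.
12 (basic form) + 2 (extra statement) + 2 (internal expansion) = 16.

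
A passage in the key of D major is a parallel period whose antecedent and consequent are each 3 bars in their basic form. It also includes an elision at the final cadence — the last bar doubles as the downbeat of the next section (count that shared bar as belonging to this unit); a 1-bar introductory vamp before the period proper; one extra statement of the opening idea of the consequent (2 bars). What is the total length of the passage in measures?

Basic parallel period: 3 + 3 = 6 bars.
6 (basic form) + 1 (introduction) + 2 (extra statement) = 9.
The elision shares a bar with the next section but does not change this unit's count.

9 measures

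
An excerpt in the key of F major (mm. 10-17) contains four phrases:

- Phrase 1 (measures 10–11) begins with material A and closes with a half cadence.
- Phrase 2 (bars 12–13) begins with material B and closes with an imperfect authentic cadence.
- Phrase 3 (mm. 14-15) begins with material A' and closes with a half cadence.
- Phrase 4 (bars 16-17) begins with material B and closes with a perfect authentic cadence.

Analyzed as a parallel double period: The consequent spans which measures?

measures 14–17

In a double period the four phrases pair into a large antecedent (phrases 1–2, ending imperfect authentic cadence) and a large consequent (phrases 3–4, ending perfect authentic cadence). The consequent spans bars 14–17.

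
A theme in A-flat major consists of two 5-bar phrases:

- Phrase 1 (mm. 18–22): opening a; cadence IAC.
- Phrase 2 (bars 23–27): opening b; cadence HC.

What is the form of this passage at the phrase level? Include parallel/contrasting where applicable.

phrase group

The second phrase closes with a half cadence, which is not stronger than the first phrase's imperfect authentic cadence; without a weak→strong cadential pair there is no antecedent–consequent relationship, so this is a phrase group rather than a period.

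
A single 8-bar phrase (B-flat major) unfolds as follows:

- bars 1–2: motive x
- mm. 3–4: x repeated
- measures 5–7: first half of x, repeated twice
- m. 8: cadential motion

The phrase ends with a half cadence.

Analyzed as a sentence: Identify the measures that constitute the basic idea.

measures 1–2

The presentation of a sentence is the basic idea (bars 1–2) plus its repetition (mm. 3–4); the basic idea is therefore mm. 1–2.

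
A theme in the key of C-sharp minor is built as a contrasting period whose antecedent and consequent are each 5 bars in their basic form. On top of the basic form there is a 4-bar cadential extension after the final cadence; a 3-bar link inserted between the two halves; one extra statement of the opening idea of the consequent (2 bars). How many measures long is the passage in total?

Basic contrasting period: 5 + 5 = 10 bars.
10 (basic form) + 4 (cadential extension) + 3 (link) + 2 (extra statement) = 19.

19 measures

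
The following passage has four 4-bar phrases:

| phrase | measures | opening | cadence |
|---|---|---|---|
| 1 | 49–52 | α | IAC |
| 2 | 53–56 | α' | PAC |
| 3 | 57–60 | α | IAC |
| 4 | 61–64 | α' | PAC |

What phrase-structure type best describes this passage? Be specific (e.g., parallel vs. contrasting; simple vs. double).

The cadence pattern IAC–PAC–IAC–PAC is weak–strong twice, and phrases 3–4 restate phrases 1–2: a period heard twice, not a double period (which would end weakly at phrase 2).

repeated period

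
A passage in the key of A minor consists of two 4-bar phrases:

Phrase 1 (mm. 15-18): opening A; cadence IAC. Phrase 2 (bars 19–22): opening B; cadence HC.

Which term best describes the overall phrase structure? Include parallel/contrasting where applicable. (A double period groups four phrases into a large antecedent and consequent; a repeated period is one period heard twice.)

The second phrase closes with a half cadence, which is not stronger than the first phrase's imperfect authentic cadence; without a weak→strong cadential pair there is no antecedent–consequent relationship, so this is a phrase group rather than a period.

phrase group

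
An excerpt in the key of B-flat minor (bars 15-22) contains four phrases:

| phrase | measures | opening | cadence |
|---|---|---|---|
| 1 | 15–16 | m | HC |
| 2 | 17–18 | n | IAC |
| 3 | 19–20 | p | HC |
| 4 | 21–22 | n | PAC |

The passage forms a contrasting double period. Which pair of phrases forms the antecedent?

phrases 1 and 2

In a double period the first pair of phrases (ending imperfect authentic cadence) is the large antecedent and the second pair (ending perfect authentic cadence) is the large consequent; the antecedent is phrases 1 and 2.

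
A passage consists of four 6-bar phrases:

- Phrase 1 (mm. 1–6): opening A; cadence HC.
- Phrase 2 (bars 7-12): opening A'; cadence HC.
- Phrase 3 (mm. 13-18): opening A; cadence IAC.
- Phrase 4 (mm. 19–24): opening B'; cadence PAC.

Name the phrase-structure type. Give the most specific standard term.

Four phrases in two halves: the first half (mm. 1–12) ends with a half cadence, the second (mm. 13–24) with a perfect authentic cadence — a large antecedent–consequent pair, i.e. a double period.
Phrase 3 begins with the same material as phrase 1, making it parallel.

parallel double period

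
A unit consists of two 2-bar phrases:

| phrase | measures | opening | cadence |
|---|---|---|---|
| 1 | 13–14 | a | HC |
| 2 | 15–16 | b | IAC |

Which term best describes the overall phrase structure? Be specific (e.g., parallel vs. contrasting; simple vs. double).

contrasting period

Phrase 1 ends with a half cadence (weaker) and phrase 2 with an imperfect authentic cadence (stronger): antecedent + consequent = a period.
The two phrases open with different material (a / b), so the period is contrasting.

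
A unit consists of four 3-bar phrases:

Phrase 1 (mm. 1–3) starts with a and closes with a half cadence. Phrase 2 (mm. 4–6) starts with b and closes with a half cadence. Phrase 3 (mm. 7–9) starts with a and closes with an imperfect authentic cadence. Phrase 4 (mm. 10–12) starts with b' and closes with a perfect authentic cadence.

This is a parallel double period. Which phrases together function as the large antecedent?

In a double period the first pair of phrases (ending half cadence) is the large antecedent and the second pair (ending perfect authentic cadence) is the large consequent; the antecedent is phrases 1 and 2.

phrases 1 and 2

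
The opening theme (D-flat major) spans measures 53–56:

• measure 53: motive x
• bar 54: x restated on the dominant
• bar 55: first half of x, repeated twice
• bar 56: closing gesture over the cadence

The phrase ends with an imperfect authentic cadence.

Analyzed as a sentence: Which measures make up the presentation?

The presentation of a sentence is the basic idea (measure 53) plus its repetition (m. 54); the presentation is therefore mm. 53–54.

measures 53–54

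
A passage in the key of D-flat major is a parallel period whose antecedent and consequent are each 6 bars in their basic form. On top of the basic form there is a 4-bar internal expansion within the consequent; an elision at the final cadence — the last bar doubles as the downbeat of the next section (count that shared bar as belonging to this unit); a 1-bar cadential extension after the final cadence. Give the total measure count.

17 measures

Basic parallel period: 6 + 6 = 12 bars.
12 (basic form) + 4 (internal expansion) + 1 (cadential extension) = 17.
The elision shares a bar with the next section but does not change this unit's count.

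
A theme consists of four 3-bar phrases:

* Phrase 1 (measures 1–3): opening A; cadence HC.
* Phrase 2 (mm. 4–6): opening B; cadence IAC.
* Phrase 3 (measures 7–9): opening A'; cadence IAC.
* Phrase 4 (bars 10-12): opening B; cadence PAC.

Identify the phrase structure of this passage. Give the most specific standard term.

parallel double period

Four phrases in two halves: the first half (bars 1–6) ends with an imperfect authentic cadence, the second (mm. 7-12) with a perfect authentic cadence — a large antecedent–consequent pair, i.e. a double period.
Phrase 3 begins with the same material as phrase 1, making it parallel.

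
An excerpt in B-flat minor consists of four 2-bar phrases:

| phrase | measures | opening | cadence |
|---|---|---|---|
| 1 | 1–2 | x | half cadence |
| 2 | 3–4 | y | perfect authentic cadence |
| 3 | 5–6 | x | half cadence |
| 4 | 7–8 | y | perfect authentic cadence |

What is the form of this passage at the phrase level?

The cadence pattern HC–PAC–HC–PAC is weak–strong twice, and phrases 3–4 restate phrases 1–2: a period heard twice, not a double period (which would end weakly at phrase 2).

repeated period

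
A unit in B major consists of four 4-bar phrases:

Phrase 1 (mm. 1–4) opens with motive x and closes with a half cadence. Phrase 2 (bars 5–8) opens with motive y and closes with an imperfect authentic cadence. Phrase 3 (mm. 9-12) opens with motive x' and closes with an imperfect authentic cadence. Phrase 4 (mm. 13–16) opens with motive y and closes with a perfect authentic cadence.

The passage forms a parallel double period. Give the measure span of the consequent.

In a double period the first pair of phrases (ending imperfect authentic cadence) is the large antecedent and the second pair (ending perfect authentic cadence) is the large consequent; the consequent is measures 9–16.

measures 9–16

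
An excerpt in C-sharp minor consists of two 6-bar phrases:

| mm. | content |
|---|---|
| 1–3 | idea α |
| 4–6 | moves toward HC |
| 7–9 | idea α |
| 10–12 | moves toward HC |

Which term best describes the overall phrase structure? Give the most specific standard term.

Both phrases have the same opening (α) and the same cadence (half cadence): the second is a restatement, not a consequent, so this is a repeated phrase rather than a period.

repeated phrase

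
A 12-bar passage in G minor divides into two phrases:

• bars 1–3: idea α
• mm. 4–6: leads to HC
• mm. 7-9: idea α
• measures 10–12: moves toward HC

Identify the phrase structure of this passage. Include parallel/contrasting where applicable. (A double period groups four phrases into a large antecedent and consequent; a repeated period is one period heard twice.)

Both phrases have the same opening (α) and the same cadence (half cadence): the second is a restatement, not a consequent, so this is a repeated phrase rather than a period.

repeated phrase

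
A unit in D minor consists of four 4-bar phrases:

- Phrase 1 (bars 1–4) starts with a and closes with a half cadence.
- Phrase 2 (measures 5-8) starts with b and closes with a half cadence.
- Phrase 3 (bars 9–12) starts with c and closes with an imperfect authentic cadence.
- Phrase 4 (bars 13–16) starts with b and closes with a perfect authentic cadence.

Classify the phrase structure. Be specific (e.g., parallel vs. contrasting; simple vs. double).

contrasting double period

Four phrases in two halves: the first half (mm. 1–8) ends with a half cadence, the second (mm. 9-16) with a perfect authentic cadence — a large antecedent–consequent pair, i.e. a double period.
Phrase 3 begins with different material from phrase 1, making it contrasting.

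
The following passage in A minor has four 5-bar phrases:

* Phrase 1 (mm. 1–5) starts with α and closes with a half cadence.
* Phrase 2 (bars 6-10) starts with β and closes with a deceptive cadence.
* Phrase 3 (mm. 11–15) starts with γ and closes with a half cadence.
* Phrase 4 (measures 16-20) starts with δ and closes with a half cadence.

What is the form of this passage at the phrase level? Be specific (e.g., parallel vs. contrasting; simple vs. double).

Phrase 4 ends with a half cadence, no stronger than phrase 2's deceptive cadence, so the four phrases do not form a double period; nor do phrases 3–4 duplicate 1–2, so it is not a repeated period. With no phrase reaching a conclusive cadence, the passage is a phrase group.

phrase group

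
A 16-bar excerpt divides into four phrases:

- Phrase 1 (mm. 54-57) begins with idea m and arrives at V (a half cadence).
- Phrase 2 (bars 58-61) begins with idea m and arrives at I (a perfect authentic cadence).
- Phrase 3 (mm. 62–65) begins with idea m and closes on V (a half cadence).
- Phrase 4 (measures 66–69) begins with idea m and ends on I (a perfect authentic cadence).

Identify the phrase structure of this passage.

repeated period

The cadence pattern HC–PAC–HC–PAC is weak–strong twice, and phrases 3–4 restate phrases 1–2: a period heard twice, not a double period (which would end weakly at phrase 2).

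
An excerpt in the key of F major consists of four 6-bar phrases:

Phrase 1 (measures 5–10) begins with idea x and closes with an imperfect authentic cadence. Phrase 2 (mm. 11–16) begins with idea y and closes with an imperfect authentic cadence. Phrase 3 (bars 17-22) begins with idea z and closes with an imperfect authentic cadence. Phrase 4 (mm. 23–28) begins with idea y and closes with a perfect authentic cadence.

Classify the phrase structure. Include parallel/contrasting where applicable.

Four phrases in two halves: the first half (mm. 5-16) ends with an imperfect authentic cadence, the second (measures 17–28) with a perfect authentic cadence — a large antecedent–consequent pair, i.e. a double period.
Phrase 3 begins with different material from phrase 1, making it contrasting.

contrasting double period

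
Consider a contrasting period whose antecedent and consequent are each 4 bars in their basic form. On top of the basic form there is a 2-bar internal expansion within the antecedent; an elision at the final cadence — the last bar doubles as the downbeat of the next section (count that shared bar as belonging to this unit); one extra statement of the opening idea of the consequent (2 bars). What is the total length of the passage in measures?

Basic contrasting period: 4 + 4 = 8 bars.
8 (basic form) + 2 (internal expansion) + 2 (extra statement) = 12.
The elision shares a bar with the next section but does not change this unit's count.

12 measures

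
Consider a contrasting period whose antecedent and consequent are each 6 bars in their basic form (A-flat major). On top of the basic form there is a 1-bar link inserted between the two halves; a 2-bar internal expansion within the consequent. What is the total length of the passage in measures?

Basic contrasting period: 6 + 6 = 12 bars.
12 (basic form) + 1 (link) + 2 (internal expansion) = 15.

15 measures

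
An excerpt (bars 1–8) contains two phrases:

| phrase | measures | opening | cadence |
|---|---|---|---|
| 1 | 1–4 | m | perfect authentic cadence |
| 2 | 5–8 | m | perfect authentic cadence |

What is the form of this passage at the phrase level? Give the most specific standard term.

repeated phrase

Both phrases have the same opening (m) and the same cadence (perfect authentic cadence): the second is a restatement, not a consequent, so this is a repeated phrase rather than a period.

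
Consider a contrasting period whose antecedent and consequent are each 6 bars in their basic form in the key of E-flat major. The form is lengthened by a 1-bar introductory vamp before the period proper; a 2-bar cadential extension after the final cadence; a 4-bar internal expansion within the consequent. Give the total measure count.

Basic contrasting period: 6 + 6 = 12 bars.
12 (basic form) + 1 (introduction) + 2 (cadential extension) + 4 (internal expansion) = 19.

19 measures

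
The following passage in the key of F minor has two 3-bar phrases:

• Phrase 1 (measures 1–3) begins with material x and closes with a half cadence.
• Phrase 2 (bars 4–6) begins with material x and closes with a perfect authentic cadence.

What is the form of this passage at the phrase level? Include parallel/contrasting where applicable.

parallel period

Phrase 1 ends with a half cadence (weaker) and phrase 2 with a perfect authentic cadence (stronger): antecedent + consequent = a period.
The two phrases open with the same material (x / x), so the period is parallel.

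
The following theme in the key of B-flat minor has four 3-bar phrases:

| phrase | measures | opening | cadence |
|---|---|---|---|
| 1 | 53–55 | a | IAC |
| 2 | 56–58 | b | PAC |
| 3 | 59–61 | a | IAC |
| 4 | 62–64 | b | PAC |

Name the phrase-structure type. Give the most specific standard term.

The cadence pattern IAC–PAC–IAC–PAC is weak–strong twice, and phrases 3–4 restate phrases 1–2: a period heard twice, not a double period (which would end weakly at phrase 2).

repeated period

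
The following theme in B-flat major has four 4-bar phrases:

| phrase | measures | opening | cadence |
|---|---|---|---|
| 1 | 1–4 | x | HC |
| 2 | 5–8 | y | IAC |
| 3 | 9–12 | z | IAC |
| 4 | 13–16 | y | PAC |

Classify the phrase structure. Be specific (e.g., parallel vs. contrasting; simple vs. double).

contrasting double period

Four phrases in two halves: the first half (bars 1–8) ends with an imperfect authentic cadence, the second (bars 9-16) with a perfect authentic cadence — a large antecedent–consequent pair, i.e. a double period.
Phrase 3 begins with different material from phrase 1, making it contrasting.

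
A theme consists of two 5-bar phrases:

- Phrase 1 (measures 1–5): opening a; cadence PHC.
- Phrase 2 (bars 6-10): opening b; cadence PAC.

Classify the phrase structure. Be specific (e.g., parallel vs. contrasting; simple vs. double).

contrasting period

Phrase 1 ends with a Phrygian half cadence (weaker) and phrase 2 with a perfect authentic cadence (stronger): antecedent + consequent = a period.
The two phrases open with different material (a / b), so the period is contrasting.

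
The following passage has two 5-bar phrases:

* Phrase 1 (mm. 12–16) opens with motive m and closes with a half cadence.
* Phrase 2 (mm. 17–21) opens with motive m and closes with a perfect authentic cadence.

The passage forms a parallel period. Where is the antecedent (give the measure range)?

The antecedent is the phrase ending with the weaker cadence (half cadence, phrase 1) and the consequent the one ending more conclusively (perfect authentic cadence, phrase 2); the antecedent is mm. 12–16.

measures 12–16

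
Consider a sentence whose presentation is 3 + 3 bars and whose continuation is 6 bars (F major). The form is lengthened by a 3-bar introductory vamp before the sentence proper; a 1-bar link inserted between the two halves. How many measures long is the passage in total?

Basic sentence: 3 + 3 + 6 = 12 bars.
12 (basic form) + 3 (introduction) + 1 (link) = 16.

16 measures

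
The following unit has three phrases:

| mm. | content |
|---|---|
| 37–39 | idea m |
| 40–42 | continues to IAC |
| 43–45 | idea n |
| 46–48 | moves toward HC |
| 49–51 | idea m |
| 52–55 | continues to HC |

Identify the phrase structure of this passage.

phrase group

The final phrase closes with a half cadence, which is not stronger than the preceding half cadence; the 3 phrases lack an overall antecedent–consequent design and so form a phrase group.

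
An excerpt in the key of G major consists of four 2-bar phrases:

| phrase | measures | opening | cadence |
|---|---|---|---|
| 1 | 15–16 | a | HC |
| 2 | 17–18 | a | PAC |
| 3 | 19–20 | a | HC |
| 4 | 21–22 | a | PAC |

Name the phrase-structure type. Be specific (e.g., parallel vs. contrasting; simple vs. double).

repeated period

The cadence pattern HC–PAC–HC–PAC is weak–strong twice, and phrases 3–4 restate phrases 1–2: a period heard twice, not a double period (which would end weakly at phrase 2).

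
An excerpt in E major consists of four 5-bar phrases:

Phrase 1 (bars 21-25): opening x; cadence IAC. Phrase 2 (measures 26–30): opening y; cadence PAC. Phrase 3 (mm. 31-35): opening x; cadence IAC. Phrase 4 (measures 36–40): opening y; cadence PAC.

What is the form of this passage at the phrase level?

repeated period

The cadence pattern IAC–PAC–IAC–PAC is weak–strong twice, and phrases 3–4 restate phrases 1–2: a period heard twice, not a double period (which would end weakly at phrase 2).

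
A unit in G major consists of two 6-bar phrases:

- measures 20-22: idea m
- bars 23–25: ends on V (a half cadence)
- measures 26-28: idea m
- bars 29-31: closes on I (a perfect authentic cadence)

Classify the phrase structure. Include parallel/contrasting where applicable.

Phrase 1 ends with a half cadence (weaker) and phrase 2 with a perfect authentic cadence (stronger): antecedent + consequent = a period.
The two phrases open with the same material (m / m), so the period is parallel.

parallel period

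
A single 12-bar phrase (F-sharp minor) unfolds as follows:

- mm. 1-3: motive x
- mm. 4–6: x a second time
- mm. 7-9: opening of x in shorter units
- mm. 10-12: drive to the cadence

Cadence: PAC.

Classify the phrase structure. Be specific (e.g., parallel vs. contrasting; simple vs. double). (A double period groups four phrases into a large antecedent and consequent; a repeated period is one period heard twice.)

Basic idea (mm. 1-3) + its repetition (mm. 4–6) form the presentation; fragmentation and cadence (mm. 7-12) form the continuation — the 12-bar whole is a sentence.

sentence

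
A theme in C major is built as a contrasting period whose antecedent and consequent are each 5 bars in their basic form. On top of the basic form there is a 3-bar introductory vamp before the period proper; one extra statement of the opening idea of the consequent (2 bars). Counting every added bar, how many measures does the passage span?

Basic contrasting period: 5 + 5 = 10 bars.
10 (basic form) + 3 (introduction) + 2 (extra statement) = 15.

15 measures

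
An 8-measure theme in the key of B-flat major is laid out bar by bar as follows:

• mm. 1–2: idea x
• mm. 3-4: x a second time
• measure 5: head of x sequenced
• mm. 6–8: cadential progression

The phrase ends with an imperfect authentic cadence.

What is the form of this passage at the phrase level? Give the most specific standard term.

Basic idea (mm. 1-2) + its repetition (measures 3-4) form the presentation; fragmentation and cadence (mm. 5–8) form the continuation — the 8-bar whole is a sentence.

sentence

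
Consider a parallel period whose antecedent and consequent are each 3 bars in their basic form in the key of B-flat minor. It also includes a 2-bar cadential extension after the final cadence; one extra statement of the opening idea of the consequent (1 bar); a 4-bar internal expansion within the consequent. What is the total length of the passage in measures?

Basic parallel period: 3 + 3 = 6 bars.
6 (basic form) + 2 (cadential extension) + 1 (extra statement) + 4 (internal expansion) = 13.

13 measures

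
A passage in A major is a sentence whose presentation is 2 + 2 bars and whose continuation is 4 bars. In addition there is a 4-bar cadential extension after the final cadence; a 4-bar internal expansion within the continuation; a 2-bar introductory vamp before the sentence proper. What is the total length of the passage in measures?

18 measures

Basic sentence: 2 + 2 + 4 = 8 bars.
8 (basic form) + 4 (cadential extension) + 4 (internal expansion) + 2 (introduction) = 18.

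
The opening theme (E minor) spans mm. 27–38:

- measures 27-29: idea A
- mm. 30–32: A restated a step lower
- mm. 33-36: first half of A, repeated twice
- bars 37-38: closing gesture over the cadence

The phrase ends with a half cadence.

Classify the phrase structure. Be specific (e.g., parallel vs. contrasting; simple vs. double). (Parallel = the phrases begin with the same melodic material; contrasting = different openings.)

sentence

Basic idea (measures 27–29) + its repetition (mm. 30–32) form the presentation; fragmentation and cadence (mm. 33–38) form the continuation — the 12-bar whole is a sentence.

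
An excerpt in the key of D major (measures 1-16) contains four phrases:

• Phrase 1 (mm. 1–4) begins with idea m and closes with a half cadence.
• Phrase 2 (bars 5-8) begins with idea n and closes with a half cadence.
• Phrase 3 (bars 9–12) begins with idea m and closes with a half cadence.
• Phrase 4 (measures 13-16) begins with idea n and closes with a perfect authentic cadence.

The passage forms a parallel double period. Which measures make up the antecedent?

measures 1–8

In a double period the first pair of phrases (ending half cadence) is the large antecedent and the second pair (ending perfect authentic cadence) is the large consequent; the antecedent is measures 1–8.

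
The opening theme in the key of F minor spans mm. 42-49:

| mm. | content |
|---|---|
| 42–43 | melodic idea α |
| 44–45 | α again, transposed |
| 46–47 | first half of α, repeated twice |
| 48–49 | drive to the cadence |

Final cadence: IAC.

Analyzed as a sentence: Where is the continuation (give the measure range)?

After the presentation (measures 42–45), the continuation covers the fragmentation through the cadence: measures 46-49.

measures 46–49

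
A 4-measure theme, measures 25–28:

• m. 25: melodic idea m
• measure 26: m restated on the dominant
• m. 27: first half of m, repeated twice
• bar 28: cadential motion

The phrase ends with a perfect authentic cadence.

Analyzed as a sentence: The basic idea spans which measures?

measures 25–25

The presentation of a sentence is the basic idea (m. 25) plus its repetition (bar 26); the basic idea is therefore measure 25.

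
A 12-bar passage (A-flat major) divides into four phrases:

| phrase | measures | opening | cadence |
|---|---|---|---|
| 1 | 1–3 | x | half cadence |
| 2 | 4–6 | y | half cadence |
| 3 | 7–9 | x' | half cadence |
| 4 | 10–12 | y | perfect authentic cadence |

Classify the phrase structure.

parallel double period

Four phrases in two halves: the first half (mm. 1–6) ends with a half cadence, the second (bars 7-12) with a perfect authentic cadence — a large antecedent–consequent pair, i.e. a double period.
Phrase 3 begins with the same material as phrase 1, making it parallel.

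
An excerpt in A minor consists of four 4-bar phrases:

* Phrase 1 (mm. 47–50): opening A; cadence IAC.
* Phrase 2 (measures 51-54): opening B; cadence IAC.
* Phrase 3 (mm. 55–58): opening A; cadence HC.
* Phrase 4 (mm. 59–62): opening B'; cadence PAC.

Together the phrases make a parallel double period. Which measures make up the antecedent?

measures 47–54

In a double period the first pair of phrases (ending imperfect authentic cadence) is the large antecedent and the second pair (ending perfect authentic cadence) is the large consequent; the antecedent is measures 47–54.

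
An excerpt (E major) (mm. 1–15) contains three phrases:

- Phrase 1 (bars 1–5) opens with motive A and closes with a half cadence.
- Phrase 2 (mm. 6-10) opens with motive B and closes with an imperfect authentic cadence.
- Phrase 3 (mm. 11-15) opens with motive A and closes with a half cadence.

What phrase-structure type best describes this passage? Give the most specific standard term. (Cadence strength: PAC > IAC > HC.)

phrase group

The final phrase closes with a half cadence, which is not stronger than the preceding imperfect authentic cadence; the 3 phrases lack an overall antecedent–consequent design and so form a phrase group.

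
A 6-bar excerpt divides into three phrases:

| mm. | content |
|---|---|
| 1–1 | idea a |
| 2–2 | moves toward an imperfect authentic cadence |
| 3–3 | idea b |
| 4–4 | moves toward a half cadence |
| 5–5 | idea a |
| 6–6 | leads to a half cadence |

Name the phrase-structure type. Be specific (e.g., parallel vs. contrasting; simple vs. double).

The final phrase closes with a half cadence, which is not stronger than the preceding half cadence; the 3 phrases lack an overall antecedent–consequent design and so form a phrase group.

phrase group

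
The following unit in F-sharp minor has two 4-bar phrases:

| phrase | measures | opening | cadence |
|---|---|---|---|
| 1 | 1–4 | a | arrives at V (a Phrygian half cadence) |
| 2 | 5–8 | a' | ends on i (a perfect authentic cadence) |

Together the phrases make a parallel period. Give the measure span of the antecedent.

The phrase ending with the weaker cadence (Phrygian half cadence) is the antecedent; the one ending more conclusively (perfect authentic cadence) is the consequent. The antecedent is measures 1–4.

measures 1–4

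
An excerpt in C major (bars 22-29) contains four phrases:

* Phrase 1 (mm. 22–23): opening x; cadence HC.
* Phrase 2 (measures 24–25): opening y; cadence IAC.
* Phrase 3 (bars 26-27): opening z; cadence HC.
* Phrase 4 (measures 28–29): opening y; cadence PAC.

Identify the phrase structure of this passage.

Four phrases in two halves: the first half (mm. 22-25) ends with an imperfect authentic cadence, the second (measures 26-29) with a perfect authentic cadence — a large antecedent–consequent pair, i.e. a double period.
Phrase 3 begins with different material from phrase 1, making it contrasting.

contrasting double period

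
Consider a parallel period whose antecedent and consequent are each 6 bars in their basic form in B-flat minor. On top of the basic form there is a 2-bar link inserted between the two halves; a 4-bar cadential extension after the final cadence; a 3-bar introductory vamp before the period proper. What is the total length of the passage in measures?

Basic parallel period: 6 + 6 = 12 bars.
12 (basic form) + 2 (link) + 4 (cadential extension) + 3 (introduction) = 21.

21 measures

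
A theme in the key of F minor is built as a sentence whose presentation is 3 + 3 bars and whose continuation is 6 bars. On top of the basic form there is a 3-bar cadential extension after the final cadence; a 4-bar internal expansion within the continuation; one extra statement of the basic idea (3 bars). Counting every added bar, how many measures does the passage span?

22 measures

Basic sentence: 3 + 3 + 6 = 12 bars.
12 (basic form) + 3 (cadential extension) + 4 (internal expansion) + 3 (extra statement) = 22.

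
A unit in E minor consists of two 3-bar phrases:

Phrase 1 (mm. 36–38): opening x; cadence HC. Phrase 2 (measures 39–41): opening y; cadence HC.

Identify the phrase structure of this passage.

phrase group

The second phrase closes with a half cadence, which is not stronger than the first phrase's half cadence; without a weak→strong cadential pair there is no antecedent–consequent relationship, so this is a phrase group rather than a period.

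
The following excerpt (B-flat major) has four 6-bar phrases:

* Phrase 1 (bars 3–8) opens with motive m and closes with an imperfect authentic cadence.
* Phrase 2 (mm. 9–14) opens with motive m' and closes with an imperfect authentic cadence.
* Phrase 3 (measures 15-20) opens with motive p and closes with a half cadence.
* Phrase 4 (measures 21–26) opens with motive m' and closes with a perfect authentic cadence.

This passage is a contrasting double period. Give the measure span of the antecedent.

In a double period the four phrases pair into a large antecedent (phrases 1–2, ending imperfect authentic cadence) and a large consequent (phrases 3–4, ending perfect authentic cadence). The antecedent spans bars 3–14.

measures 3–14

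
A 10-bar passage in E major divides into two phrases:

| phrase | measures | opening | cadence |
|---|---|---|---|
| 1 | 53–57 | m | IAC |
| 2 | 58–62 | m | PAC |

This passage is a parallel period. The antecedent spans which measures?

measures 53–57

The antecedent is the phrase ending with the weaker cadence (imperfect authentic cadence, phrase 1) and the consequent the one ending more conclusively (perfect authentic cadence, phrase 2); the antecedent is bars 53–57.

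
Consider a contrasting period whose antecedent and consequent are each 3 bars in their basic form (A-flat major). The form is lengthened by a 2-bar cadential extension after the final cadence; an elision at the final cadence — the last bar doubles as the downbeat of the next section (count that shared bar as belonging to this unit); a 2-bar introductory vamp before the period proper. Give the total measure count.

Basic contrasting period: 3 + 3 = 6 bars.
6 (basic form) + 2 (cadential extension) + 2 (introduction) = 10.
The elision shares a bar with the next section but does not change this unit's count.

10 measures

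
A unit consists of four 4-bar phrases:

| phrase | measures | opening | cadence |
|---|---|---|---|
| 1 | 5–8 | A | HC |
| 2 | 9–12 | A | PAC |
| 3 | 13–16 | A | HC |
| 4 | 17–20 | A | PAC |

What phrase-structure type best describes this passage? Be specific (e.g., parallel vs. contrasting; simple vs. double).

The cadence pattern HC–PAC–HC–PAC is weak–strong twice, and phrases 3–4 restate phrases 1–2: a period heard twice, not a double period (which would end weakly at phrase 2).

repeated period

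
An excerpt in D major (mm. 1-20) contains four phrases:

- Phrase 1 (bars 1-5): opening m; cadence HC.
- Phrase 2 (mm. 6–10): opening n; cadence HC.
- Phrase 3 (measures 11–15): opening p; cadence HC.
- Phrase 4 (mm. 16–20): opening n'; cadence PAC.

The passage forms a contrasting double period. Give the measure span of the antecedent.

In a double period the first pair of phrases (ending half cadence) is the large antecedent and the second pair (ending perfect authentic cadence) is the large consequent; the antecedent is measures 1–10.

measures 1–10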